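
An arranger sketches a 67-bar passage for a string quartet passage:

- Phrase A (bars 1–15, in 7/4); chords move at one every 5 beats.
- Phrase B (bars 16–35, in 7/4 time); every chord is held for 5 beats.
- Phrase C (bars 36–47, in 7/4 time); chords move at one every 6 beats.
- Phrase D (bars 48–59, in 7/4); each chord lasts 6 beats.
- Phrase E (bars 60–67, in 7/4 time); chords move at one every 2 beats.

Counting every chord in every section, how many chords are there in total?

A: 15 bars × 7 beats = 105 beats; 5 beats/chord → 21 chords.
B: 20 bars × 7 beats = 140 beats; 5 beats/chord → 28 chords.
C: 12 bars × 7 beats = 84 beats; 6 beats/chord → 14 chords.
D: 12 bars × 7 beats = 84 beats; 6 beats/chord → 14 chords.
E: 8 bars × 7 beats = 56 beats; 2 beats/chord → 28 chords.
Total: 21 + 28 + 14 + 14 + 28 = 105.

105 chords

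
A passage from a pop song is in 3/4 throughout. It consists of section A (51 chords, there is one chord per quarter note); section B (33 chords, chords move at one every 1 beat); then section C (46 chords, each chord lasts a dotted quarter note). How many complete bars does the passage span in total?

A: 51 × 1 = 51 beats = 17 bars.
B: 33 × 1 = 33 beats = 11 bars.
C: 46 × 1.5 = 69 beats = 23 bars.
Total: 17 + 11 + 23 = 51 bars.

51 bars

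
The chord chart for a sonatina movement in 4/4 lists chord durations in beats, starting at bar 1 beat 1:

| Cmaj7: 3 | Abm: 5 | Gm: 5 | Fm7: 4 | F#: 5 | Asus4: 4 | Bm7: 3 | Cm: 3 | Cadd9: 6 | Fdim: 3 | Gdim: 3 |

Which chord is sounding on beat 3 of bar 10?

Fdim

Beat 3 of bar 10 is beat (10−1)×4 + 3 = 39 overall.
Running totals: Cmaj7 ends at 3, Abm ends at 8, Gm ends at 13, Fm7 ends at 17, F# ends at 22, Asus4 ends at 26, Bm7 ends at 29, Cm ends at 32, Cadd9 ends at 38, Fdim ends at 41.
Beat 39 falls within Fdim.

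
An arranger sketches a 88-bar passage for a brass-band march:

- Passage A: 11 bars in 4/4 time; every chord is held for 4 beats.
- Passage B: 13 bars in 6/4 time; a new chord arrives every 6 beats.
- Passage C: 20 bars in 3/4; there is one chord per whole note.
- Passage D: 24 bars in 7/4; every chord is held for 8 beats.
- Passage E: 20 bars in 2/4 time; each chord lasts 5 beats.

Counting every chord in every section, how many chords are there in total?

A: 11·4 = 44 beats, 44/4 = 11 chords.
B: 13·6 = 78 beats, 78/6 = 13 chords.
C: 20·3 = 60 beats, 60/4 = 15 chords.
D: 24·7 = 168 beats, 168/8 = 21 chords.
E: 20·2 = 40 beats, 40/5 = 8 chords.
Total: 11 + 13 + 15 + 21 + 8 = 68.

68 chords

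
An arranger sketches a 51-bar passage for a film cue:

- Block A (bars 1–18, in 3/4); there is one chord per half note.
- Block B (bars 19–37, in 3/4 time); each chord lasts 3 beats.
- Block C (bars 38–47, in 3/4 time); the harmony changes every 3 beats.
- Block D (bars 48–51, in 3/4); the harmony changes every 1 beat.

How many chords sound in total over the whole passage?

A: 18 bars × 3 beats = 54 beats; 2 beats/chord → 27 chords.
B: 19 bars × 3 beats = 57 beats; 3 beats/chord → 19 chords.
C: 10 bars × 3 beats = 30 beats; 3 beats/chord → 10 chords.
D: 4 bars × 3 beats = 12 beats; 1 beat/chord → 12 chords.
Total: 27 + 19 + 10 + 12 = 68.

68 chords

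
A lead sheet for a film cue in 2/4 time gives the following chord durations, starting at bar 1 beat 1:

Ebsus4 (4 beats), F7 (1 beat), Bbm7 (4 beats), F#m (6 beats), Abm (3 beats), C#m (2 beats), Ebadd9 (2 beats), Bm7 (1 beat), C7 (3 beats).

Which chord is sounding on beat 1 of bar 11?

Beat 1 of bar 11 is beat (11−1)×2 + 1 = 21 overall.
Running totals: Ebsus4 ends at 4, F7 ends at 5, Bbm7 ends at 9, F#m ends at 15, Abm ends at 18, C#m ends at 20, Ebadd9 ends at 22.
Beat 21 falls within Ebadd9.

Ebadd9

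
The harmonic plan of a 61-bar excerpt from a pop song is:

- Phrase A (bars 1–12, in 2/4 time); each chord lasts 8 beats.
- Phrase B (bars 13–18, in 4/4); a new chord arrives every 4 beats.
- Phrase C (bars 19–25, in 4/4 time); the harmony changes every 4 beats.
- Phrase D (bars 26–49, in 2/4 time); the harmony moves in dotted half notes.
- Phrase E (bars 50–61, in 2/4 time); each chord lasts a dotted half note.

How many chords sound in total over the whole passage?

A: 12 bars × 2 beats = 24 beats; 8 beats/chord → 3 chords.
B: 6 bars × 4 beats = 24 beats; 4 beats/chord → 6 chords.
C: 7 bars × 4 beats = 28 beats; 4 beats/chord → 7 chords.
D: 24 bars × 2 beats = 48 beats; 3 beats/chord → 16 chords.
E: 12 bars × 2 beats = 24 beats; 3 beats/chord → 8 chords.
Total: 3 + 6 + 7 + 16 + 8 = 40.

40 chords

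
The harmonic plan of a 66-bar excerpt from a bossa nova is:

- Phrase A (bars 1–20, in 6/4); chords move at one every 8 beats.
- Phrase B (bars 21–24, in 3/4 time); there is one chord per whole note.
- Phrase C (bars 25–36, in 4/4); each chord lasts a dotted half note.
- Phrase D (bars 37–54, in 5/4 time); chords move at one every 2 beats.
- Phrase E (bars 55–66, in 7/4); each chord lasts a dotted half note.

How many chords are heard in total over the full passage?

A: 20 bars × 6 beats = 120 beats; 8 beats/chord → 15 chords.
B: 4 bars × 3 beats = 12 beats; 4 beats/chord → 3 chords.
C: 12 bars × 4 beats = 48 beats; 3 beats/chord → 16 chords.
D: 18 bars × 5 beats = 90 beats; 2 beats/chord → 45 chords.
E: 12 bars × 7 beats = 84 beats; 3 beats/chord → 28 chords.
Total: 15 + 3 + 16 + 45 + 28 = 107.

107 chords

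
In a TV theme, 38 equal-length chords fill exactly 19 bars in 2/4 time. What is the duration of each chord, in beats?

1 beat

19 bars × 2 beats/bar = 38 beats total.
38 beats ÷ 38 chords = 1 beats per chord.
(That is a quarter note.)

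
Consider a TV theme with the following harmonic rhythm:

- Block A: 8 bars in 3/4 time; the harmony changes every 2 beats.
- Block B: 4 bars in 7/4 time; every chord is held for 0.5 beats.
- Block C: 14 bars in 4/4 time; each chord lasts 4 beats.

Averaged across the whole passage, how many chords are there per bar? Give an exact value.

A: 8 bars of 3 beats is 24 beats; at 2 beats each that's 12 chords.
B: 4 bars of 7 beats is 28 beats; at 0.5 beats each that's 56 chords.
C: 14 bars of 4 beats is 56 beats; at 4 beats each that's 14 chords.
Overall: 82 chords over 26 bars → 82/26 = 41/13 chords per bar.

41/13 chords per bar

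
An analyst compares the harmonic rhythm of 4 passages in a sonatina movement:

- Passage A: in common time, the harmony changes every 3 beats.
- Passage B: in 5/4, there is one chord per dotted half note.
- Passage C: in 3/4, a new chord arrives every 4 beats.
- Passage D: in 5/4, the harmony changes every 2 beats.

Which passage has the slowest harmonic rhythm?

Passage C

A: 4 beats/bar ÷ 3 beats/chord = 4/3 chords/bar.
B: 5 beats/bar ÷ 3 beats/chord = 5/3 chords/bar.
C: 3 beats/bar ÷ 4 beats/chord = 0.75 chords/bar.
D: 5 beats/bar ÷ 2 beats/chord = 2.5 chords/bar.
Slowest is C at 0.75 chords/bar.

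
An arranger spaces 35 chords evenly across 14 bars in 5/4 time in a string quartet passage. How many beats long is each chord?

14 bars × 5 beats/bar = 70 beats total.
70 beats ÷ 35 chords = 2 beats per chord.
(That is a half note.)

2 beats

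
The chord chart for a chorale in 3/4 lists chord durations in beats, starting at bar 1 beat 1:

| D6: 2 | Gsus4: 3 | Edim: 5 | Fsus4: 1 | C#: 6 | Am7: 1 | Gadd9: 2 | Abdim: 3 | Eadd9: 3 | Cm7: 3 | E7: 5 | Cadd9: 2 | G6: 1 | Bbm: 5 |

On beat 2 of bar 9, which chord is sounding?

Beat 2 of bar 9 is beat (9−1)×3 + 2 = 26 overall.
Running totals: D6 ends at 2, Gsus4 ends at 5, Edim ends at 10, Fsus4 ends at 11, C# ends at 17, Am7 ends at 18, Gadd9 ends at 20, Abdim ends at 23, Eadd9 ends at 26.
Beat 26 falls within Eadd9.

Eadd9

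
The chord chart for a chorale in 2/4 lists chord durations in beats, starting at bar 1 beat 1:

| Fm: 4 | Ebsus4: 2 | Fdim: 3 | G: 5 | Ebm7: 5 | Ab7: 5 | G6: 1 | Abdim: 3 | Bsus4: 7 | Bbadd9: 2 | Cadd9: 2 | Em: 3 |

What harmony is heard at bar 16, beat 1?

Beat 1 of bar 16 is beat (16−1)×2 + 1 = 31 overall.
Running totals: Fm ends at 4, Ebsus4 ends at 6, Fdim ends at 9, G ends at 14, Ebm7 ends at 19, Ab7 ends at 24, G6 ends at 25, Abdim ends at 28, Bsus4 ends at 35.
Beat 31 falls within Bsus4.

Bsus4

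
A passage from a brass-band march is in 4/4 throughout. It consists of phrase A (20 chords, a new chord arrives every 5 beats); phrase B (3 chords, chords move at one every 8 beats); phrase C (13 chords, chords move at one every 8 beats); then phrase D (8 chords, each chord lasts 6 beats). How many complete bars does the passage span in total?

A: 20 × 5 = 100 beats = 25 bars.
B: 3 × 8 = 24 beats = 6 bars.
C: 13 × 8 = 104 beats = 26 bars.
D: 8 × 6 = 48 beats = 12 bars.
Total: 25 + 6 + 26 + 12 = 69 bars.

69 bars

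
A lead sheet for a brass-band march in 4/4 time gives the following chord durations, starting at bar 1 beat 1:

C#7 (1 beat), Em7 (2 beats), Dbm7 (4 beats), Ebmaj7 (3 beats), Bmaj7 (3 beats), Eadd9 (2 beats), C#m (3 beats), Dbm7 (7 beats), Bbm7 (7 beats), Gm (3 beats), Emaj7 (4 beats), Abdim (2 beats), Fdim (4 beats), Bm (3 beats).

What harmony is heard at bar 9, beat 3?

Beat 3 of bar 9 is beat (9−1)×4 + 3 = 35 overall.
Running totals: C#7 ends at 1, Em7 ends at 3, Dbm7 ends at 7, Ebmaj7 ends at 10, Bmaj7 ends at 13, Eadd9 ends at 15, C#m ends at 18, Dbm7 ends at 25, Bbm7 ends at 32, Gm ends at 35.
Beat 35 falls within Gm.

Gm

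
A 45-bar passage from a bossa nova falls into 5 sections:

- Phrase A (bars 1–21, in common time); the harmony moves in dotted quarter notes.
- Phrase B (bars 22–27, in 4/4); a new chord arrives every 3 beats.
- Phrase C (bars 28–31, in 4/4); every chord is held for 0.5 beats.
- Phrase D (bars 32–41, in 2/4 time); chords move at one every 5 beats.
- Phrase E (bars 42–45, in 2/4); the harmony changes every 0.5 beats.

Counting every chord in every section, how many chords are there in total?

116 chords

A: 21·4 = 84 beats, 84/1.5 = 56 chords.
B: 6·4 = 24 beats, 24/3 = 8 chords.
C: 4·4 = 16 beats, 16/0.5 = 32 chords.
D: 10·2 = 20 beats, 20/5 = 4 chords.
E: 4·2 = 8 beats, 8/0.5 = 16 chords.
Total: 56 + 8 + 32 + 4 + 16 = 116.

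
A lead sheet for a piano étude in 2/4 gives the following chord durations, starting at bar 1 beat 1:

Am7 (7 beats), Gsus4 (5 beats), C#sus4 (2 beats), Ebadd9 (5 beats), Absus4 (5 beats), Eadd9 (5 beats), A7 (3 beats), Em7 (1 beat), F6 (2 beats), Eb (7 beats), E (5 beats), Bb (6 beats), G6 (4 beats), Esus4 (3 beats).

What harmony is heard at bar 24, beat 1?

E

Beat 1 of bar 24 is beat (24−1)×2 + 1 = 47 overall.
Running totals: Am7 ends at 7, Gsus4 ends at 12, C#sus4 ends at 14, Ebadd9 ends at 19, Absus4 ends at 24, Eadd9 ends at 29, A7 ends at 32, Em7 ends at 33, F6 ends at 35, Eb ends at 42, E ends at 47.
Beat 47 falls within E.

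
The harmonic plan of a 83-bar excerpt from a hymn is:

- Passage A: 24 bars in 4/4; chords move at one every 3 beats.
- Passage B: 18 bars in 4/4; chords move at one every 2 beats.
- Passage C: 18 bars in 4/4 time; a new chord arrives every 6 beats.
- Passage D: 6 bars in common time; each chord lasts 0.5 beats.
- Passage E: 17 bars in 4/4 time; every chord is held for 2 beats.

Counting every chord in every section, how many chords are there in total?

162 chords

A: 24·4 = 96 beats, 96/3 = 32 chords.
B: 18·4 = 72 beats, 72/2 = 36 chords.
C: 18·4 = 72 beats, 72/6 = 12 chords.
D: 6·4 = 24 beats, 24/0.5 = 48 chords.
E: 17·4 = 68 beats, 68/2 = 34 chords.
Total: 32 + 36 + 12 + 48 + 34 = 162.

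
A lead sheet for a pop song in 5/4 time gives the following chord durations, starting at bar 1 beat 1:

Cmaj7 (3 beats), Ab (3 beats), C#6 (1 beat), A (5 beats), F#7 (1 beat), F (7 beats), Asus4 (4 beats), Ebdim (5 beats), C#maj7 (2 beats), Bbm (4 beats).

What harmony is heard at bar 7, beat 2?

Beat 2 of bar 7 is beat (7−1)×5 + 2 = 32 overall.
Running totals: Cmaj7 ends at 3, Ab ends at 6, C#6 ends at 7, A ends at 12, F#7 ends at 13, F ends at 20, Asus4 ends at 24, Ebdim ends at 29, C#maj7 ends at 31, Bbm ends at 35.
Beat 32 falls within Bbm.

Bbm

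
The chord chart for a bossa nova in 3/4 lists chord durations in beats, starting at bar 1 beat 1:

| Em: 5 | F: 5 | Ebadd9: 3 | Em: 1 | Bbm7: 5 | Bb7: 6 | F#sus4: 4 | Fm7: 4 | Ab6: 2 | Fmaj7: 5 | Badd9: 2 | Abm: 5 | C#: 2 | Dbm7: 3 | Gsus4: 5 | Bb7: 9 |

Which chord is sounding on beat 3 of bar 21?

Bb7

Beat 3 of bar 21 is beat (21−1)×3 + 3 = 63 overall.
Running totals: Em ends at 5, F ends at 10, Ebadd9 ends at 13, Em ends at 14, Bbm7 ends at 19, Bb7 ends at 25, F#sus4 ends at 29, Fm7 ends at 33, Ab6 ends at 35, Fmaj7 ends at 40, Badd9 ends at 42, Abm ends at 47, C# ends at 49, Dbm7 ends at 52, Gsus4 ends at 57, Bb7 ends at 66.
Beat 63 falls within Bb7.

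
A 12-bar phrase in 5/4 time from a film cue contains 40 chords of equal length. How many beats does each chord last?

1.5 beats

12 bars × 5 beats/bar = 60 beats total.
60 beats ÷ 40 chords = 1.5 beats per chord.
(That is a dotted quarter note.)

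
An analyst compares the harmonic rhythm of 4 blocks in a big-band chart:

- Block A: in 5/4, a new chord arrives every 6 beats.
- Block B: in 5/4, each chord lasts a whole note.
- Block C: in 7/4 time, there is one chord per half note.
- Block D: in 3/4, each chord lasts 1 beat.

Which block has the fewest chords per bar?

A: each chord is 6 beats in 5/4, so 5/6 per bar.
B: each chord is 4 beats in 5/4, so 1.25 per bar.
C: each chord is 2 beats in 7/4, so 3.5 per bar.
D: each chord is 1 beat in 3/4, so 3 per bar.
Slowest is A at 5/6 chords/bar.

Block A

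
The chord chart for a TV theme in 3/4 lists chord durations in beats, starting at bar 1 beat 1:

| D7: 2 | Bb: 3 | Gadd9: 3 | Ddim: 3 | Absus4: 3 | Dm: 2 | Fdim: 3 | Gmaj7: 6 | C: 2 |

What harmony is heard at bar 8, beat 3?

Gmaj7

Beat 3 of bar 8 is beat (8−1)×3 + 3 = 24 overall.
Running totals: D7 ends at 2, Bb ends at 5, Gadd9 ends at 8, Ddim ends at 11, Absus4 ends at 14, Dm ends at 16, Fdim ends at 19, Gmaj7 ends at 25.
Beat 24 falls within Gmaj7.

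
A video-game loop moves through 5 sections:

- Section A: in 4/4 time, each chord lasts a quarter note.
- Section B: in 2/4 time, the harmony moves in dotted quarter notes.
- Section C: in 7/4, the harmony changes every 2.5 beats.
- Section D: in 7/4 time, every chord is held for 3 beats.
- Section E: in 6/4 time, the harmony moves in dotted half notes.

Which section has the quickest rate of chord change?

A: each chord is 1 beat in 4/4, so 4 per bar.
B: each chord is 1.5 beats in 2/4, so 4/3 per bar.
C: each chord is 2.5 beats in 7/4, so 2.8 per bar.
D: each chord is 3 beats in 7/4, so 7/3 per bar.
E: each chord is 3 beats in 6/4, so 2 per bar.
Fastest is A at 4 chords/bar.

Section A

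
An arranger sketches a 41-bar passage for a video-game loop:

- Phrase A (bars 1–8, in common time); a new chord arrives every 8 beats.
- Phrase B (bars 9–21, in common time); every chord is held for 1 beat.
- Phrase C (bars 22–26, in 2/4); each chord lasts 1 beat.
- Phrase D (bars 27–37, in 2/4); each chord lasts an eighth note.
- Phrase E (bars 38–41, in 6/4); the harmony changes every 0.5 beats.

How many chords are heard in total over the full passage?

A: 8 bars × 4 beats = 32 beats; 8 beats/chord → 4 chords.
B: 13 bars × 4 beats = 52 beats; 1 beat/chord → 52 chords.
C: 5 bars × 2 beats = 10 beats; 1 beat/chord → 10 chords.
D: 11 bars × 2 beats = 22 beats; 0.5 beats/chord → 44 chords.
E: 4 bars × 6 beats = 24 beats; 0.5 beats/chord → 48 chords.
Total: 4 + 52 + 10 + 44 + 48 = 158.

158 chords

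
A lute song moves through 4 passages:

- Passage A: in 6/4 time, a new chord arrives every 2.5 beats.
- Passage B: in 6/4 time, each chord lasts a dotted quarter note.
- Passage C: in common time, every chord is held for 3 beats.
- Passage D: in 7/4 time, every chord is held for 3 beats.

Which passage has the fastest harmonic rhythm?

Passage B

A: each chord is 2.5 beats in 6/4, so 2.4 per bar.
B: each chord is 1.5 beats in 6/4, so 4 per bar.
C: each chord is 3 beats in 4/4, so 4/3 per bar.
D: each chord is 3 beats in 7/4, so 7/3 per bar.
Fastest is B at 4 chords/bar.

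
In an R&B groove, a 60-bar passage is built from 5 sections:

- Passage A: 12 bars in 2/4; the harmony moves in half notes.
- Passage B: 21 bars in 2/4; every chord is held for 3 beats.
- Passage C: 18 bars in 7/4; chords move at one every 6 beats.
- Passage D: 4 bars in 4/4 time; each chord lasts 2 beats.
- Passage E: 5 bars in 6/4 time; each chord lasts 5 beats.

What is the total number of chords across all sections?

61 chords

A: 12·2 = 24 beats, 24/2 = 12 chords.
B: 21·2 = 42 beats, 42/3 = 14 chords.
C: 18·7 = 126 beats, 126/6 = 21 chords.
D: 4·4 = 16 beats, 16/2 = 8 chords.
E: 5·6 = 30 beats, 30/5 = 6 chords.
Total: 12 + 14 + 21 + 8 + 6 = 61.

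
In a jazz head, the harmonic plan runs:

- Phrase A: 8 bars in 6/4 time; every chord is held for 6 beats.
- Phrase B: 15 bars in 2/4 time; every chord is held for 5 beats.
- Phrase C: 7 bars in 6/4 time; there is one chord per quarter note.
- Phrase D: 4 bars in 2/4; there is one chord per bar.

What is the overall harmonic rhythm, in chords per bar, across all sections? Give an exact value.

A: 8 bars of 6 beats is 48 beats; at 6 beats each that's 8 chords.
B: 15 bars of 2 beats is 30 beats; at 5 beats each that's 6 chords.
C: 7 bars of 6 beats is 42 beats; at 1 beat each that's 42 chords.
D: 4 bars of 2 beats is 8 beats; at 2 beats each that's 4 chords.
Overall: 60 chords over 34 bars → 60/34 = 30/17 chords per bar.

30/17 chords per bar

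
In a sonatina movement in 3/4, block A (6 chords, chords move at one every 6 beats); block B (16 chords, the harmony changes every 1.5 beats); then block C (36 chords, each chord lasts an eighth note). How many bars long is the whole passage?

A: 6 × 6 = 36 beats = 12 bars.
B: 16 × 1.5 = 24 beats = 8 bars.
C: 36 × 0.5 = 18 beats = 6 bars.
Total: 12 + 8 + 6 = 26 bars.

26 bars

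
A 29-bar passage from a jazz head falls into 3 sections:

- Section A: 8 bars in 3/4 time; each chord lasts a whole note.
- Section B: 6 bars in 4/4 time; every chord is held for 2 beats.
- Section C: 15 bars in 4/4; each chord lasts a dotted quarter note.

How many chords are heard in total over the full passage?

58 chords

A: 8 bars × 3 beats = 24 beats; 4 beats/chord → 6 chords.
B: 6 bars × 4 beats = 24 beats; 2 beats/chord → 12 chords.
C: 15 bars × 4 beats = 60 beats; 1.5 beats/chord → 40 chords.
Total: 6 + 12 + 40 = 58.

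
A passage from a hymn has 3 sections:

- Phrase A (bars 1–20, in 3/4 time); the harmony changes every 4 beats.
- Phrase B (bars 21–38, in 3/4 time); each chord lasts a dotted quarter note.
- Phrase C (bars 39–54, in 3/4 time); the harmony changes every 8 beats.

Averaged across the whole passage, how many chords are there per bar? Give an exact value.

A: 20 × 3 = 60 beats ÷ 4 = 15 chords.
B: 18 × 3 = 54 beats ÷ 1.5 = 36 chords.
C: 16 × 3 = 48 beats ÷ 8 = 6 chords.
Overall: 57 chords over 54 bars → 57/54 = 19/18 chords per bar.

19/18 chords per bar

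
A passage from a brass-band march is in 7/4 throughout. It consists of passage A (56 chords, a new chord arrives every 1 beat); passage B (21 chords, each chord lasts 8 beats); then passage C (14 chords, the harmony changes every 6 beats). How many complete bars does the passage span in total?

44 bars

A: 56 × 1 = 56 beats = 8 bars.
B: 21 × 8 = 168 beats = 24 bars.
C: 14 × 6 = 84 beats = 12 bars.
Total: 8 + 24 + 12 = 44 bars.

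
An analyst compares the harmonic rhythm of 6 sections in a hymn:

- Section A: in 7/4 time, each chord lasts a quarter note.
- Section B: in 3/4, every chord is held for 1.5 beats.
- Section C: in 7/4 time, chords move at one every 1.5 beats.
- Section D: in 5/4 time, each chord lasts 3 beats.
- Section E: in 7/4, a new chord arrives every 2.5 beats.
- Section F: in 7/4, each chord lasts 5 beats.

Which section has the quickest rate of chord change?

A: each chord is 1 beat in 7/4, so 7 per bar.
B: each chord is 1.5 beats in 3/4, so 2 per bar.
C: each chord is 1.5 beats in 7/4, so 14/3 per bar.
D: each chord is 3 beats in 5/4, so 5/3 per bar.
E: each chord is 2.5 beats in 7/4, so 2.8 per bar.
F: each chord is 5 beats in 7/4, so 1.4 per bar.
Fastest is A at 7 chords/bar.

Section A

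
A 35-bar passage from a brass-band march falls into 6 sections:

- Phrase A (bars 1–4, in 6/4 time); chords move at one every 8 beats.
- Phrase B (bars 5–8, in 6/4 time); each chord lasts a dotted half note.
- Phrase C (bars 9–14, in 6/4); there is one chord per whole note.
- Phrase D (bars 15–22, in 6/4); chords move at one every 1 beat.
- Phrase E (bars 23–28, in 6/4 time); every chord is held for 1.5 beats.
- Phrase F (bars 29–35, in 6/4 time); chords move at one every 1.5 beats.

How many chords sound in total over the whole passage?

A: 4 bars × 6 beats = 24 beats; 8 beats/chord → 3 chords.
B: 4 bars × 6 beats = 24 beats; 3 beats/chord → 8 chords.
C: 6 bars × 6 beats = 36 beats; 4 beats/chord → 9 chords.
D: 8 bars × 6 beats = 48 beats; 1 beat/chord → 48 chords.
E: 6 bars × 6 beats = 36 beats; 1.5 beats/chord → 24 chords.
F: 7 bars × 6 beats = 42 beats; 1.5 beats/chord → 28 chords.
Total: 3 + 8 + 9 + 48 + 24 + 28 = 120.

120 chords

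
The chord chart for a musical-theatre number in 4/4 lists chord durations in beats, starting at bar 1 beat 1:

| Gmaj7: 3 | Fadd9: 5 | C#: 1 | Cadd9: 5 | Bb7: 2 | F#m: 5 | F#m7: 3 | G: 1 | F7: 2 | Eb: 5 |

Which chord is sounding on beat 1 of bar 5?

Beat 1 of bar 5 is beat (5−1)×4 + 1 = 17 overall.
Running totals: Gmaj7 ends at 3, Fadd9 ends at 8, C# ends at 9, Cadd9 ends at 14, Bb7 ends at 16, F#m ends at 21.
Beat 17 falls within F#m.

F#m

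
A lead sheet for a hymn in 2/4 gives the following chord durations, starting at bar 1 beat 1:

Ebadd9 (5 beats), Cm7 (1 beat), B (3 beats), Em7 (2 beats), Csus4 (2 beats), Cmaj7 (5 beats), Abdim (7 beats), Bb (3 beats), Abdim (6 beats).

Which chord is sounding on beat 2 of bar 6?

Csus4

Beat 2 of bar 6 is beat (6−1)×2 + 2 = 12 overall.
Running totals: Ebadd9 ends at 5, Cm7 ends at 6, B ends at 9, Em7 ends at 11, Csus4 ends at 13.
Beat 12 falls within Csus4.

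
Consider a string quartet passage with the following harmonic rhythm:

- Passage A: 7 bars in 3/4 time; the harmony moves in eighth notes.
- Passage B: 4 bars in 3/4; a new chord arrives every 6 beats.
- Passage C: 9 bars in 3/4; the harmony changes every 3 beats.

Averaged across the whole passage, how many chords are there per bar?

A: 7 bars of 3 beats is 21 beats; at 0.5 beats each that's 42 chords.
B: 4 bars of 3 beats is 12 beats; at 6 beats each that's 2 chords.
C: 9 bars of 3 beats is 27 beats; at 3 beats each that's 9 chords.
Overall: 53 chords over 20 bars → 53/20 = 2.65 chords per bar.

2.65 chords per bar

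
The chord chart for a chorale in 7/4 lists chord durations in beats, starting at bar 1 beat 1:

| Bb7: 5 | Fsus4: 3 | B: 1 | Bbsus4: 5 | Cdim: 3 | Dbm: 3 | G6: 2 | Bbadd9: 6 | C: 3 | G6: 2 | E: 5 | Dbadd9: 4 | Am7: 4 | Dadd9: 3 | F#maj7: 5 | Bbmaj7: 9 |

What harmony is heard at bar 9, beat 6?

Beat 6 of bar 9 is beat (9−1)×7 + 6 = 62 overall.
Running totals: Bb7 ends at 5, Fsus4 ends at 8, B ends at 9, Bbsus4 ends at 14, Cdim ends at 17, Dbm ends at 20, G6 ends at 22, Bbadd9 ends at 28, C ends at 31, G6 ends at 33, E ends at 38, Dbadd9 ends at 42, Am7 ends at 46, Dadd9 ends at 49, F#maj7 ends at 54, Bbmaj7 ends at 63.
Beat 62 falls within Bbmaj7.

Bbmaj7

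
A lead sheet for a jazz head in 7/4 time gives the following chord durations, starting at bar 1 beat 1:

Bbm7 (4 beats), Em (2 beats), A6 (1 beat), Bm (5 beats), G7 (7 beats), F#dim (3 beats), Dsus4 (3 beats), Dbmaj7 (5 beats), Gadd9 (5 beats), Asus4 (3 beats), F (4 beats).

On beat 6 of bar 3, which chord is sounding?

F#dim

Beat 6 of bar 3 is beat (3−1)×7 + 6 = 20 overall.
Running totals: Bbm7 ends at 4, Em ends at 6, A6 ends at 7, Bm ends at 12, G7 ends at 19, F#dim ends at 22.
Beat 20 falls within F#dim.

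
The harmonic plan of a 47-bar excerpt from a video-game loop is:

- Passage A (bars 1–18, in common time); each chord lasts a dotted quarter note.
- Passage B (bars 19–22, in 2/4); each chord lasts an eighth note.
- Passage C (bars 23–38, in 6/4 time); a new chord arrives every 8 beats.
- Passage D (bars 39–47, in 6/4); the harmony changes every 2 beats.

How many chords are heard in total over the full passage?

A: 18·4 = 72 beats, 72/1.5 = 48 chords.
B: 4·2 = 8 beats, 8/0.5 = 16 chords.
C: 16·6 = 96 beats, 96/8 = 12 chords.
D: 9·6 = 54 beats, 54/2 = 27 chords.
Total: 48 + 16 + 12 + 27 = 103.

103 chords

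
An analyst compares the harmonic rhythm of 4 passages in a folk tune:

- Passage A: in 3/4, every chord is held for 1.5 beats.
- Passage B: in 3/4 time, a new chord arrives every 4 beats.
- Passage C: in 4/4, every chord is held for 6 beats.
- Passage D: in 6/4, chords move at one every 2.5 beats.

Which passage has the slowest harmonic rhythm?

Passage C

A: each chord is 1.5 beats in 3/4, so 2 per bar.
B: each chord is 4 beats in 3/4, so 0.75 per bar.
C: each chord is 6 beats in 4/4, so 2/3 per bar.
D: each chord is 2.5 beats in 6/4, so 2.4 per bar.
Slowest is C at 2/3 chords/bar.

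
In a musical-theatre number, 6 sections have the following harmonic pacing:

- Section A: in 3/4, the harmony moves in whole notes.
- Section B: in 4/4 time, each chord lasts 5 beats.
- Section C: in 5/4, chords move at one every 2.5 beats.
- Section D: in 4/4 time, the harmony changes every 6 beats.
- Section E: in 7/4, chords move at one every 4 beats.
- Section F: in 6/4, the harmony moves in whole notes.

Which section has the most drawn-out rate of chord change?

Section D

A: 3/4 = 0.75 chords/bar.
B: 4/5 = 0.8 chords/bar.
C: 5/2.5 = 2 chords/bar.
D: 4/6 = 2/3 chords/bar.
E: 7/4 = 1.75 chords/bar.
F: 6/4 = 1.5 chords/bar.
Slowest is D at 2/3 chords/bar.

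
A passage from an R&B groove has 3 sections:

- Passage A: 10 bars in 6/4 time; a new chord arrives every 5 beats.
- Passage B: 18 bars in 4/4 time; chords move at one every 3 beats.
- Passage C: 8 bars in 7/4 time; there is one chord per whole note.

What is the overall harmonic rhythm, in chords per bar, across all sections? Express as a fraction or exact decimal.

A: 10 × 6 = 60 beats ÷ 5 = 12 chords.
B: 18 × 4 = 72 beats ÷ 3 = 24 chords.
C: 8 × 7 = 56 beats ÷ 4 = 14 chords.
Overall: 50 chords over 36 bars → 50/36 = 25/18 chords per bar.

25/18 chords per bar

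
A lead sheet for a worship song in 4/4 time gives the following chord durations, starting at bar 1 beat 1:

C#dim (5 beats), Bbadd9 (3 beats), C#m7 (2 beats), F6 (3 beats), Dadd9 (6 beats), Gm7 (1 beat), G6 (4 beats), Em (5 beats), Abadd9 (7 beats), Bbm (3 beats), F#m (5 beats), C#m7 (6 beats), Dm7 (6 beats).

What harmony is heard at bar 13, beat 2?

Beat 2 of bar 13 is beat (13−1)×4 + 2 = 50 overall.
Running totals: C#dim ends at 5, Bbadd9 ends at 8, C#m7 ends at 10, F6 ends at 13, Dadd9 ends at 19, Gm7 ends at 20, G6 ends at 24, Em ends at 29, Abadd9 ends at 36, Bbm ends at 39, F#m ends at 44, C#m7 ends at 50.
Beat 50 falls within C#m7.

C#m7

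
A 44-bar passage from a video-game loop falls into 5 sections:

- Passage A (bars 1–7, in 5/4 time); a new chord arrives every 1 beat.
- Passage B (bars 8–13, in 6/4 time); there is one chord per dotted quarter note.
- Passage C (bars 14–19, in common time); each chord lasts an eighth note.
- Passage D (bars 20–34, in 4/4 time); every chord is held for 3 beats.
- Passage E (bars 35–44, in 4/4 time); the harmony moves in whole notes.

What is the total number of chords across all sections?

A has 35 beats and chords last 1 each, so 35 chords.
B has 36 beats and chords last 1.5 each, so 24 chords.
C has 24 beats and chords last 0.5 each, so 48 chords.
D has 60 beats and chords last 3 each, so 20 chords.
E has 40 beats and chords last 4 each, so 10 chords.
Total: 35 + 24 + 48 + 20 + 10 = 137.

137 chords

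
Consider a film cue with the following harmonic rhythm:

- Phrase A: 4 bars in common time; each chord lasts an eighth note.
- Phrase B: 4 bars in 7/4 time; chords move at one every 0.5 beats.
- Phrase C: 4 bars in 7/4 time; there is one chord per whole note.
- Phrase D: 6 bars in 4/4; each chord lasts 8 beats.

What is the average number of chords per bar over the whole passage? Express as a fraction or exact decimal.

49/9 chords per bar

A: 4 × 4 = 16 beats ÷ 0.5 = 32 chords.
B: 4 × 7 = 28 beats ÷ 0.5 = 56 chords.
C: 4 × 7 = 28 beats ÷ 4 = 7 chords.
D: 6 × 4 = 24 beats ÷ 8 = 3 chords.
Overall: 98 chords over 18 bars → 98/18 = 49/9 chords per bar.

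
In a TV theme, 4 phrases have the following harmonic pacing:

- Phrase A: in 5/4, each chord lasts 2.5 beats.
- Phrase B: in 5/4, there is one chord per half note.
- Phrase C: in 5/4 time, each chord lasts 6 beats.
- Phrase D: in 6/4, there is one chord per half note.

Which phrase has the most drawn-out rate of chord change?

Phrase C

A: 5 beats/bar ÷ 2.5 beats/chord = 2 chords/bar.
B: 5 beats/bar ÷ 2 beats/chord = 2.5 chords/bar.
C: 5 beats/bar ÷ 6 beats/chord = 5/6 chords/bar.
D: 6 beats/bar ÷ 2 beats/chord = 3 chords/bar.
Slowest is C at 5/6 chords/bar.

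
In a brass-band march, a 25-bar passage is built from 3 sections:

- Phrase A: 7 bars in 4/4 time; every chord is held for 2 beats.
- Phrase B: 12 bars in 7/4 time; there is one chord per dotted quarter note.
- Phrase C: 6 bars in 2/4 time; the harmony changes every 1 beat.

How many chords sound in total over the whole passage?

82 chords

A has 28 beats and chords last 2 each, so 14 chords.
B has 84 beats and chords last 1.5 each, so 56 chords.
C has 12 beats and chords last 1 each, so 12 chords.
Total: 14 + 56 + 12 = 82.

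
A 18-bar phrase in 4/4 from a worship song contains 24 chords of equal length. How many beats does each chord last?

3 beats

18 bars × 4 beats/bar = 72 beats total.
72 beats ÷ 24 chords = 3 beats per chord.
(That is a dotted half note.)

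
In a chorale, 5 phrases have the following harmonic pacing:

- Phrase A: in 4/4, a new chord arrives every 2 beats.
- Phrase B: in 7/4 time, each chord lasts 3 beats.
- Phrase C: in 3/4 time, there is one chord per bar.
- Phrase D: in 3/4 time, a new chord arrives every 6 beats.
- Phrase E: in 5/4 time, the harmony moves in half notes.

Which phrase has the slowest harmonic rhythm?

Phrase D

A: each chord is 2 beats in 4/4, so 2 per bar.
B: each chord is 3 beats in 7/4, so 7/3 per bar.
C: each chord is 3 beats in 3/4, so 1 per bar.
D: each chord is 6 beats in 3/4, so 0.5 per bar.
E: each chord is 2 beats in 5/4, so 2.5 per bar.
Slowest is D at 0.5 chords/bar.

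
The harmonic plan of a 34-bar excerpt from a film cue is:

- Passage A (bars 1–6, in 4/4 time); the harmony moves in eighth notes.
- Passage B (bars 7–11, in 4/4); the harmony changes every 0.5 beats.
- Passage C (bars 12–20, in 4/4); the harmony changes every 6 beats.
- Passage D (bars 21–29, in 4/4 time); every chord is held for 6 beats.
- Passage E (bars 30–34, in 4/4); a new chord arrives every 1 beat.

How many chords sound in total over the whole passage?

120 chords

A has 24 beats and chords last 0.5 each, so 48 chords.
B has 20 beats and chords last 0.5 each, so 40 chords.
C has 36 beats and chords last 6 each, so 6 chords.
D has 36 beats and chords last 6 each, so 6 chords.
E has 20 beats and chords last 1 each, so 20 chords.
Total: 48 + 40 + 6 + 6 + 20 = 120.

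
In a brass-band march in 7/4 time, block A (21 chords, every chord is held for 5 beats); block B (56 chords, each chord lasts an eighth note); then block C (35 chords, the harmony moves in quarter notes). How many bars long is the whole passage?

24 bars

A: 21 × 5 = 105 beats = 15 bars.
B: 56 × 0.5 = 28 beats = 4 bars.
C: 35 × 1 = 35 beats = 5 bars.
Total: 15 + 4 + 5 = 24 bars.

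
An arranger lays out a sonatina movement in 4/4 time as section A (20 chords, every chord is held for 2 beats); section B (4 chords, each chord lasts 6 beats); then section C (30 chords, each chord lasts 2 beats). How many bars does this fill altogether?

31 bars

A: 20 × 2 = 40 beats = 10 bars.
B: 4 × 6 = 24 beats = 6 bars.
C: 30 × 2 = 60 beats = 15 bars.
Total: 10 + 6 + 15 = 31 bars.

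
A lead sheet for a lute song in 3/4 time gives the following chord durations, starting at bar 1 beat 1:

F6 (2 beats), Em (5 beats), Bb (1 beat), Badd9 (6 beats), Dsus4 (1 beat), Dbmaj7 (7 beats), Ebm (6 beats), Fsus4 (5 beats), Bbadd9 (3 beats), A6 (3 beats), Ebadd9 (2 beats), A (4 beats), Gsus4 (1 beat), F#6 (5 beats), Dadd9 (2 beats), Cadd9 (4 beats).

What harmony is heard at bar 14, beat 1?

Beat 1 of bar 14 is beat (14−1)×3 + 1 = 40 overall.
Running totals: F6 ends at 2, Em ends at 7, Bb ends at 8, Badd9 ends at 14, Dsus4 ends at 15, Dbmaj7 ends at 22, Ebm ends at 28, Fsus4 ends at 33, Bbadd9 ends at 36, A6 ends at 39, Ebadd9 ends at 41.
Beat 40 falls within Ebadd9.

Ebadd9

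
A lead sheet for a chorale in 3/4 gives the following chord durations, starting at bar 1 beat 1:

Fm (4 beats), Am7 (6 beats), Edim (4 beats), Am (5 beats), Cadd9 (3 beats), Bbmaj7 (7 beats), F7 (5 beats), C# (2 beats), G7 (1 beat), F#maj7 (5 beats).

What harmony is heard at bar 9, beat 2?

Bbmaj7

Beat 2 of bar 9 is beat (9−1)×3 + 2 = 26 overall.
Running totals: Fm ends at 4, Am7 ends at 10, Edim ends at 14, Am ends at 19, Cadd9 ends at 22, Bbmaj7 ends at 29.
Beat 26 falls within Bbmaj7.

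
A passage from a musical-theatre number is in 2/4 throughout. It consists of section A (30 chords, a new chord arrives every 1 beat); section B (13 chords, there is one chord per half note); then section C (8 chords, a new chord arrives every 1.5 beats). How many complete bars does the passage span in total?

A: 30 × 1 = 30 beats = 15 bars.
B: 13 × 2 = 26 beats = 13 bars.
C: 8 × 1.5 = 12 beats = 6 bars.
Total: 15 + 13 + 6 = 34 bars.

34 bars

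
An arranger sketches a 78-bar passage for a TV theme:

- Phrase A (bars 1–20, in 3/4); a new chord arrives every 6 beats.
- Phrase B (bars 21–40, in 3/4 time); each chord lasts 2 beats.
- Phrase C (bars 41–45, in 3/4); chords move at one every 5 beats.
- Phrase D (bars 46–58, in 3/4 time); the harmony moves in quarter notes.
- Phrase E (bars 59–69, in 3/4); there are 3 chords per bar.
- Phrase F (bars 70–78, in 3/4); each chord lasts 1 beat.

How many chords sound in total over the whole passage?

142 chords

A: 20·3 = 60 beats, 60/6 = 10 chords.
B: 20·3 = 60 beats, 60/2 = 30 chords.
C: 5·3 = 15 beats, 15/5 = 3 chords.
D: 13·3 = 39 beats, 39/1 = 39 chords.
E: 11·3 = 33 beats, 33/1 = 33 chords.
F: 9·3 = 27 beats, 27/1 = 27 chords.
Total: 10 + 30 + 3 + 39 + 33 + 27 = 142.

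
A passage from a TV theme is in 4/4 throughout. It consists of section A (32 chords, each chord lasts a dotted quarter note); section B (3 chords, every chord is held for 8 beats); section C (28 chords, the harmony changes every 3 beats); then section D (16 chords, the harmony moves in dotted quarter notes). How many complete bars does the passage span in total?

45 bars

A: 32 × 1.5 = 48 beats = 12 bars.
B: 3 × 8 = 24 beats = 6 bars.
C: 28 × 3 = 84 beats = 21 bars.
D: 16 × 1.5 = 24 beats = 6 bars.
Total: 12 + 6 + 21 + 6 = 45 bars.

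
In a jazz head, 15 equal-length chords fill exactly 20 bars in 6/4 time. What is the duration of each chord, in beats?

8 beats

20 bars × 6 beats/bar = 120 beats total.
120 beats ÷ 15 chords = 8 beats per chord.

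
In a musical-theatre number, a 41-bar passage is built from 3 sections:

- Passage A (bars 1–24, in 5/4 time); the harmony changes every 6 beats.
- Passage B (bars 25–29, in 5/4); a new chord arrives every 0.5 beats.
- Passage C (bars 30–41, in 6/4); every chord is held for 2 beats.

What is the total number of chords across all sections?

A: 24·5 = 120 beats, 120/6 = 20 chords.
B: 5·5 = 25 beats, 25/0.5 = 50 chords.
C: 12·6 = 72 beats, 72/2 = 36 chords.
Total: 20 + 50 + 36 = 106.

106 chords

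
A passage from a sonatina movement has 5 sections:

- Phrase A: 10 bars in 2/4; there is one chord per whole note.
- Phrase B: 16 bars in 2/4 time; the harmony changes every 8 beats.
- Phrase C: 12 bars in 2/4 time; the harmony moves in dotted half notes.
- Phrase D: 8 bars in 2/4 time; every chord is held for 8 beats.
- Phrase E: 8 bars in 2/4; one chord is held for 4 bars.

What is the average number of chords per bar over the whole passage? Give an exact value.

7/18 chords per bar

A: 10 bars of 2 beats is 20 beats; at 4 beats each that's 5 chords.
B: 16 bars of 2 beats is 32 beats; at 8 beats each that's 4 chords.
C: 12 bars of 2 beats is 24 beats; at 3 beats each that's 8 chords.
D: 8 bars of 2 beats is 16 beats; at 8 beats each that's 2 chords.
E: 8 bars of 2 beats is 16 beats; at 8 beats each that's 2 chords.
Overall: 21 chords over 54 bars → 21/54 = 7/18 chords per bar.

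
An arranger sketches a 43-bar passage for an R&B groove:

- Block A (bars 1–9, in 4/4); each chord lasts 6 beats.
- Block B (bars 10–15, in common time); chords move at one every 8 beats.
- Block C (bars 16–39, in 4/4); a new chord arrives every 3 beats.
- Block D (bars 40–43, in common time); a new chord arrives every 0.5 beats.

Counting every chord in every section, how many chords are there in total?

73 chords

A: 9 bars × 4 beats = 36 beats; 6 beats/chord → 6 chords.
B: 6 bars × 4 beats = 24 beats; 8 beats/chord → 3 chords.
C: 24 bars × 4 beats = 96 beats; 3 beats/chord → 32 chords.
D: 4 bars × 4 beats = 16 beats; 0.5 beats/chord → 32 chords.
Total: 6 + 3 + 32 + 32 = 73.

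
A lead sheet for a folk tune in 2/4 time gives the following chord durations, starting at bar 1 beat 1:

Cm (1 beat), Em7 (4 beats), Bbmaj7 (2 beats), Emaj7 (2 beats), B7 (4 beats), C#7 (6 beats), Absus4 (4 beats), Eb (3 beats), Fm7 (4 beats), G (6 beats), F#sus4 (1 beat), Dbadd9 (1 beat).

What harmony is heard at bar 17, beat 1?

G

Beat 1 of bar 17 is beat (17−1)×2 + 1 = 33 overall.
Running totals: Cm ends at 1, Em7 ends at 5, Bbmaj7 ends at 7, Emaj7 ends at 9, B7 ends at 13, C#7 ends at 19, Absus4 ends at 23, Eb ends at 26, Fm7 ends at 30, G ends at 36.
Beat 33 falls within G.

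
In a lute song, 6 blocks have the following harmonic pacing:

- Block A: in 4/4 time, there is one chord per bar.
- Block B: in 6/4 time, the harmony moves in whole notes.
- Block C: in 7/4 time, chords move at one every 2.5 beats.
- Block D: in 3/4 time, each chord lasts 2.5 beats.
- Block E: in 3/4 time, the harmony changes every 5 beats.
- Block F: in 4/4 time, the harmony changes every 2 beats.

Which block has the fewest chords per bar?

Block E

A: 4 beats/bar ÷ 4 beats/chord = 1 chord/bar.
B: 6 beats/bar ÷ 4 beats/chord = 1.5 chords/bar.
C: 7 beats/bar ÷ 2.5 beats/chord = 2.8 chords/bar.
D: 3 beats/bar ÷ 2.5 beats/chord = 1.2 chords/bar.
E: 3 beats/bar ÷ 5 beats/chord = 0.6 chords/bar.
F: 4 beats/bar ÷ 2 beats/chord = 2 chords/bar.
Slowest is E at 0.6 chords/bar.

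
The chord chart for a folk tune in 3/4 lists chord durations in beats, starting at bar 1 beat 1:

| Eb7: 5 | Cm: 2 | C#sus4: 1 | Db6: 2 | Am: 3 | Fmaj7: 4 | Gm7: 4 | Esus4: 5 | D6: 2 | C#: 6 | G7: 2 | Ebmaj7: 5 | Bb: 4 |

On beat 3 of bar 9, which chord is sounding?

D6

Beat 3 of bar 9 is beat (9−1)×3 + 3 = 27 overall.
Running totals: Eb7 ends at 5, Cm ends at 7, C#sus4 ends at 8, Db6 ends at 10, Am ends at 13, Fmaj7 ends at 17, Gm7 ends at 21, Esus4 ends at 26, D6 ends at 28.
Beat 27 falls within D6.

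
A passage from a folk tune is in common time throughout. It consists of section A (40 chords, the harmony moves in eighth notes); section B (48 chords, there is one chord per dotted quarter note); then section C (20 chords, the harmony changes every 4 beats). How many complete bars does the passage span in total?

A: 40 × 0.5 = 20 beats = 5 bars.
B: 48 × 1.5 = 72 beats = 18 bars.
C: 20 × 4 = 80 beats = 20 bars.
Total: 5 + 18 + 20 = 43 bars.

43 bars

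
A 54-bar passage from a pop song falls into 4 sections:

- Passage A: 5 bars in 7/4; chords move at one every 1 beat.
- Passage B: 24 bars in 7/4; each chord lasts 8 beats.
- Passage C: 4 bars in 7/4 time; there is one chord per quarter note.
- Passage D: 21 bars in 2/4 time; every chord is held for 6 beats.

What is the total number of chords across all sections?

A has 35 beats and chords last 1 each, so 35 chords.
B has 168 beats and chords last 8 each, so 21 chords.
C has 28 beats and chords last 1 each, so 28 chords.
D has 42 beats and chords last 6 each, so 7 chords.
Total: 35 + 21 + 28 + 7 = 91.

91 chords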